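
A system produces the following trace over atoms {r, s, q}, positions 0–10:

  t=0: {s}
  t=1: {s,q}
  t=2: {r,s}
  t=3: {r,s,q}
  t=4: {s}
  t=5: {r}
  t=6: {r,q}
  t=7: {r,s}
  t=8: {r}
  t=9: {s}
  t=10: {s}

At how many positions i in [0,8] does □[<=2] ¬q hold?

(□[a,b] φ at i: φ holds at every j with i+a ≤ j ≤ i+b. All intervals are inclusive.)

Evaluate at each i in [0,8]:
  i=0: ✗ (fails at j=1)
  i=1: ✗ (fails at j=1)
  i=2: ✗ (fails at j=3)
  i=3: ✗ (fails at j=3)
  i=4: ✗ (fails at j=6)
  i=5: ✗ (fails at j=6)
  i=6: ✗ (fails at j=6)
  i=7: ✓ (all of [7,9])
  i=8: ✓ (all of [8,10])
Positions where it holds: {7, 8} → 2.

2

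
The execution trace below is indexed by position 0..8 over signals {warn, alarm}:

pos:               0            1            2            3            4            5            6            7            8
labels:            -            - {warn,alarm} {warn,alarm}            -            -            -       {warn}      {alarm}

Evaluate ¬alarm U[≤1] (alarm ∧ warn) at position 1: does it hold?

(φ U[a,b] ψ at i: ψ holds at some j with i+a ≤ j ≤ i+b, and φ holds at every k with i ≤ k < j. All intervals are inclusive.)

Holds

Need some j in [1,2] with (alarm ∧ warn), and ¬alarm at every k in [1,j-1].
  j=1: (alarm ∧ warn) false.
  j=2: (alarm ∧ warn) holds; ¬alarm holds at every k in [1,1] → satisfied.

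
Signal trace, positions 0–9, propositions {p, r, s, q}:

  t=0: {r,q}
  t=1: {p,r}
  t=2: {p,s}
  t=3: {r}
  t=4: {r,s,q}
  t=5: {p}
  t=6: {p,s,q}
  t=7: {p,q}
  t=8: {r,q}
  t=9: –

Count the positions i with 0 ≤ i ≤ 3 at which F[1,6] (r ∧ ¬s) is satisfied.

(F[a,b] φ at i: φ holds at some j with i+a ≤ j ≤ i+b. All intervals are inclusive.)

4

Evaluate at each i in [0,3]:
  i=0: ✓ (witness j=1)
  i=1: ✓ (witness j=3)
  i=2: ✓ (witness j=3)
  i=3: ✓ (witness j=8)
Positions where it holds: {0, 1, 2, 3} → 4.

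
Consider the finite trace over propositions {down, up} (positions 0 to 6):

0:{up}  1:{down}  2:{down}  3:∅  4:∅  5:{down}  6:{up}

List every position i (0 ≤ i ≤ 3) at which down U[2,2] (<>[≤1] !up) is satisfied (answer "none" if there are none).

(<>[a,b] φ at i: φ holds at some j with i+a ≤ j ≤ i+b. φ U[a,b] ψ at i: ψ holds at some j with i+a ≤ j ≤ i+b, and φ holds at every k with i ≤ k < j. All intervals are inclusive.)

1

Evaluate at each i in [0,3]:
  i=0: ✗ (lhs fails at k=0 before rhs at j=2)
  i=1: ✓ (rhs at j=3; lhs holds on [1,2])
  i=2: ✗ (lhs fails at k=3 before rhs at j=4)
  i=3: ✗ (lhs fails at k=3 before rhs at j=5)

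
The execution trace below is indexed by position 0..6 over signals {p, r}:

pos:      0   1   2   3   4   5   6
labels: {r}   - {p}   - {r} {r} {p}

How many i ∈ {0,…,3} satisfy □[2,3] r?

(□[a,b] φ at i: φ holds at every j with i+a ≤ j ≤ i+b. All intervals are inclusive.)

Evaluate at each i in [0,3]:
  i=0: ✗ (fails at j=2)
  i=1: ✗ (fails at j=3)
  i=2: ✓ (all of [4,5])
  i=3: ✗ (fails at j=6)
Positions where it holds: {2} → 1.

1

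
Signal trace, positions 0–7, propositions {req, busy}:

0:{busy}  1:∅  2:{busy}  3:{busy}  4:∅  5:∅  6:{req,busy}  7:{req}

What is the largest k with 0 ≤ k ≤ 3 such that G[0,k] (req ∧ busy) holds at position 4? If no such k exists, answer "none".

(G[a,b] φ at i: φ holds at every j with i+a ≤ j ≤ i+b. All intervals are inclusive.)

none

(req ∧ busy) must hold from j=4 onward; find where it first fails.
  j=4: fails → no k works.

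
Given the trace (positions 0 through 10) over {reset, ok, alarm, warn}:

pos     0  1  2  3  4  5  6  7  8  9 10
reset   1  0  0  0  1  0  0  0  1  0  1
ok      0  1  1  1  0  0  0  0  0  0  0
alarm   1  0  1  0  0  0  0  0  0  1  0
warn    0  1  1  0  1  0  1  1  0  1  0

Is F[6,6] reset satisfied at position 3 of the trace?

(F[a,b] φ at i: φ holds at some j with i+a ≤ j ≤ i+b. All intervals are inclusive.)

Does not hold

Check reset at each j in [9,9]:
  j=9: false
No position in the window satisfies it → formula fails.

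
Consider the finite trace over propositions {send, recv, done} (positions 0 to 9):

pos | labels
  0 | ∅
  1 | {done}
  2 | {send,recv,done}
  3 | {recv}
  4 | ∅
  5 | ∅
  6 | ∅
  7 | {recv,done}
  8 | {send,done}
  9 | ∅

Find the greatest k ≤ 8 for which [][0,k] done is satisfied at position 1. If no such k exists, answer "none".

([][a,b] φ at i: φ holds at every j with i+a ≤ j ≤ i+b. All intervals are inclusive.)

done must hold from j=1 onward; find where it first fails.
  j=1: holds
  j=2: holds
  j=3: fails
Holds on [1,2], so largest k = 1.

1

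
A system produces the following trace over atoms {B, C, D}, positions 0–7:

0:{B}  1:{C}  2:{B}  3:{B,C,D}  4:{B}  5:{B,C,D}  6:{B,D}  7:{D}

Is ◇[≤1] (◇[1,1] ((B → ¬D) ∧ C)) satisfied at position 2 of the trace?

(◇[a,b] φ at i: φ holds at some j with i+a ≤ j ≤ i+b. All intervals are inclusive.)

Does not hold

Check ◇[1,1] ((B → ¬D) ∧ C) at each j in [2,3]:
  j=2: fails (none in [3,3])
  j=3: fails (none in [4,4])
No position in the window satisfies it → formula fails.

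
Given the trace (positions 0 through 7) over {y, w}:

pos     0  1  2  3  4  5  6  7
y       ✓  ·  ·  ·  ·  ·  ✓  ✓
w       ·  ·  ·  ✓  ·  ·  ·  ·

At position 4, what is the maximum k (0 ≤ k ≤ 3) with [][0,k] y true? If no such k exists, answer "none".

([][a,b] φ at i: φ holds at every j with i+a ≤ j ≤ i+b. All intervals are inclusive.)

none

y must hold from j=4 onward; find where it first fails.
  j=4: fails → no k works.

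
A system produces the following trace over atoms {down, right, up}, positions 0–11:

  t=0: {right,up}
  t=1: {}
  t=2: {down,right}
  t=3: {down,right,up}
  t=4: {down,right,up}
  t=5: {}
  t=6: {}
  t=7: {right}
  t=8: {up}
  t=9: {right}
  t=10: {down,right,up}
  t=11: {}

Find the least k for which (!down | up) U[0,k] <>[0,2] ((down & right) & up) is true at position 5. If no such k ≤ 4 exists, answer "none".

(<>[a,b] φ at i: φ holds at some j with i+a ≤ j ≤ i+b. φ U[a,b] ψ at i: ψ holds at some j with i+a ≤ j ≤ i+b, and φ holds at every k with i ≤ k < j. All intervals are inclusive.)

Need earliest j ≥ 5 with <>[0,2] ((down & right) & up), and (!down | up) at every k in [5,j-1].
  j=5: rhs fails.
  j=6: rhs fails.
  j=7: rhs fails.
  j=8: rhs holds; lhs holds on [5,7]. k = 3.

3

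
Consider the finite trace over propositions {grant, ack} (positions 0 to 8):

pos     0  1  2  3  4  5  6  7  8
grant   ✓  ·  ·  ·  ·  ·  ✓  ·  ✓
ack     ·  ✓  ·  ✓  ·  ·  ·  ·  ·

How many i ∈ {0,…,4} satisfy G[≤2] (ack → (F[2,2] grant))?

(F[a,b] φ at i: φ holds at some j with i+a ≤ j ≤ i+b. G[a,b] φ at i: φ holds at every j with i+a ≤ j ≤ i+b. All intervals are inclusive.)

1

Evaluate at each i in [0,4]:
  i=0: ✗ (fails at j=1)
  i=1: ✗ (fails at j=1)
  i=2: ✗ (fails at j=3)
  i=3: ✗ (fails at j=3)
  i=4: ✓ (all of [4,6])
Positions where it holds: {4} → 1.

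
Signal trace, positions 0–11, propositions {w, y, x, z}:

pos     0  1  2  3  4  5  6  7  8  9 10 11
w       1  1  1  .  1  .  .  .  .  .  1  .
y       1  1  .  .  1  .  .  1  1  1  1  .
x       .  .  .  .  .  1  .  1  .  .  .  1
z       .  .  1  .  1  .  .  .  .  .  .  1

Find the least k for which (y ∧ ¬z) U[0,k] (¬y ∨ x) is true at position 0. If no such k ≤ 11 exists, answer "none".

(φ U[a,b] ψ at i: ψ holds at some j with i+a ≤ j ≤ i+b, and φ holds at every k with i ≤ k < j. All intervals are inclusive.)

Need earliest j ≥ 0 with (¬y ∨ x), and (y ∧ ¬z) at every k in [0,j-1].
  j=0: rhs fails.
  j=1: rhs fails.
  j=2: rhs holds; lhs holds on [0,1]. k = 2.

2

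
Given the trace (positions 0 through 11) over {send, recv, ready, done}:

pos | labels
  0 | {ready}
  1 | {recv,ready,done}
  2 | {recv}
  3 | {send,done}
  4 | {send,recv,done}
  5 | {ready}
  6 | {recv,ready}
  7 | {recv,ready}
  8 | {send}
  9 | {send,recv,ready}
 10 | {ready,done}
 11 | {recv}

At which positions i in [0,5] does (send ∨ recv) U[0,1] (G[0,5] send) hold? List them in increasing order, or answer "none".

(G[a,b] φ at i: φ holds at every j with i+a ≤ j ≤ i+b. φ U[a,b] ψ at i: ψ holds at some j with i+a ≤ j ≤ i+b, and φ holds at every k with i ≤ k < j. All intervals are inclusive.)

Evaluate at each i in [0,5]:
  i=0: ✗ (no rhs in [0,1])
  i=1: ✗ (no rhs in [1,2])
  i=2: ✗ (no rhs in [2,3])
  i=3: ✗ (no rhs in [3,4])
  i=4: ✗ (no rhs in [4,5])
  i=5: ✗ (no rhs in [5,6])

none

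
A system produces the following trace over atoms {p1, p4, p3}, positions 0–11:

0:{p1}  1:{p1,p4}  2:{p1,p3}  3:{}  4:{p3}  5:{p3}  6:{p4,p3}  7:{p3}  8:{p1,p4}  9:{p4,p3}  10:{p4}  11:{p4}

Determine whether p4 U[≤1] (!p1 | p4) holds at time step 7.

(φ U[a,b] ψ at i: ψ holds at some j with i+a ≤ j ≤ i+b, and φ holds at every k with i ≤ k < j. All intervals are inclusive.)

True

Need some j in [7,8] with (!p1 | p4), and p4 at every k in [7,j-1].
  j=7: (!p1 | p4) holds; no prefix to check → satisfied.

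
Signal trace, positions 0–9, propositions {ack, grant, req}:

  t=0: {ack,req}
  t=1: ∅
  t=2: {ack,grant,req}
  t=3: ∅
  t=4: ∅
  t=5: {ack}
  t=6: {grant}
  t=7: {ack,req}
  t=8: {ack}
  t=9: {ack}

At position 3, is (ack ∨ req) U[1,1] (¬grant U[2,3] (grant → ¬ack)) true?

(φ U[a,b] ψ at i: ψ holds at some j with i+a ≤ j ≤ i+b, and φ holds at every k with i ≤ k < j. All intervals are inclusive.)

Need some j in [4,4] with (¬grant U[2,3] (grant → ¬ack)), and (ack ∨ req) at every k in [3,j-1].
  j=4: (¬grant U[2,3] (grant → ¬ack)) holds, but (ack ∨ req) fails at k=3 → not this j.
No j in the window works → until fails.

No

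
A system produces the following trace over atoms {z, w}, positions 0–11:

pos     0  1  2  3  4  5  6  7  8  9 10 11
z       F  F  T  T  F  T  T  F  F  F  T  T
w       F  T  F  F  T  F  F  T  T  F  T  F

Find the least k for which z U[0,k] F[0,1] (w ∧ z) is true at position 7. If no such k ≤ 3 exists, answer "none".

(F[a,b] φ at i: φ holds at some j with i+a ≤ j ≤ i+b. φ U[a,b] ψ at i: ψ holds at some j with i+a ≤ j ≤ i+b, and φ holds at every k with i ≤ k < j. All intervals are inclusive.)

Need earliest j ≥ 7 with F[0,1] (w ∧ z), and z at every k in [7,j-1].
  j=7: rhs fails.
  j=8: rhs fails.
  j=9: rhs holds but lhs fails at k=7.
  j=10: rhs holds but lhs fails at k=7.
No witness within the range → none.

none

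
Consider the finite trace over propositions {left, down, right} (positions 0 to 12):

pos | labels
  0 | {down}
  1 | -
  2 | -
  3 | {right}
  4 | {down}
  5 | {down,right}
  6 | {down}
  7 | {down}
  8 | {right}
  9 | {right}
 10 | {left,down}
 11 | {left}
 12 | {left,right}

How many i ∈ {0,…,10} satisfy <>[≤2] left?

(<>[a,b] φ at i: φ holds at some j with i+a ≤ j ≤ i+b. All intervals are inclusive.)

3

Evaluate at each i in [0,10]:
  i=0: ✗ (none in [0,2])
  i=1: ✗ (none in [1,3])
  i=2: ✗ (none in [2,4])
  i=3: ✗ (none in [3,5])
  i=4: ✗ (none in [4,6])
  i=5: ✗ (none in [5,7])
  i=6: ✗ (none in [6,8])
  i=7: ✗ (none in [7,9])
  i=8: ✓ (witness j=10)
  i=9: ✓ (witness j=10)
  i=10: ✓ (witness j=10)
Positions where it holds: {8, 9, 10} → 3.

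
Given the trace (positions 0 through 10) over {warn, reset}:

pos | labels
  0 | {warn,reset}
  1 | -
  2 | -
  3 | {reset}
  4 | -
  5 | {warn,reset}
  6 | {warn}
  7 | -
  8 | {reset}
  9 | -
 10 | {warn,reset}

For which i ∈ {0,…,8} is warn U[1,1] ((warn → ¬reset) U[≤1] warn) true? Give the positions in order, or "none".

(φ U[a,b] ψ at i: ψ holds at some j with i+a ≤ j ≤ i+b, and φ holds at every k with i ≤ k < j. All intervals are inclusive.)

Evaluate at each i in [0,8]:
  i=0: ✗ (no rhs in [1,1])
  i=1: ✗ (no rhs in [2,2])
  i=2: ✗ (no rhs in [3,3])
  i=3: ✗ (lhs fails at k=3 before rhs at j=4)
  i=4: ✗ (lhs fails at k=4 before rhs at j=5)
  i=5: ✓ (rhs at j=6; lhs holds on [5,5])
  i=6: ✗ (no rhs in [7,7])
  i=7: ✗ (no rhs in [8,8])
  i=8: ✗ (lhs fails at k=8 before rhs at j=9)

5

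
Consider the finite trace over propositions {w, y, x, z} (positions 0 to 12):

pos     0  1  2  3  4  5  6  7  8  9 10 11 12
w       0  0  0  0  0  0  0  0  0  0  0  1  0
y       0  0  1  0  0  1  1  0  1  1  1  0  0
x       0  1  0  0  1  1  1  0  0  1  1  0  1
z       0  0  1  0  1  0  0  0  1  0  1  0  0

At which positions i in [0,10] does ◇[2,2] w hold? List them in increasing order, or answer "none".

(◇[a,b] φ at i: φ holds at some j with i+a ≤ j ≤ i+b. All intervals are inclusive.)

Evaluate at each i in [0,10]:
  i=0: ✗ (none in [2,2])
  i=1: ✗ (none in [3,3])
  i=2: ✗ (none in [4,4])
  i=3: ✗ (none in [5,5])
  i=4: ✗ (none in [6,6])
  i=5: ✗ (none in [7,7])
  i=6: ✗ (none in [8,8])
  i=7: ✗ (none in [9,9])
  i=8: ✗ (none in [10,10])
  i=9: ✓ (witness j=11)
  i=10: ✗ (none in [12,12])

9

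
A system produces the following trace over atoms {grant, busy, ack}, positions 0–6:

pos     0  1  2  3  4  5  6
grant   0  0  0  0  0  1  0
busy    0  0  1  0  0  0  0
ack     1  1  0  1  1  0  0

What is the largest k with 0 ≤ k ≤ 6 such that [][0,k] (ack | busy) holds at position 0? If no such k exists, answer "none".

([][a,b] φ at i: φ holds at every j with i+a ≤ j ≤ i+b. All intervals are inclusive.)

4

(ack | busy) must hold from j=0 onward; find where it first fails.
  j=0: holds
  j=1: holds
  j=2: holds
  j=3: holds
  j=4: holds
  j=5: fails
Holds on [0,4], so largest k = 4.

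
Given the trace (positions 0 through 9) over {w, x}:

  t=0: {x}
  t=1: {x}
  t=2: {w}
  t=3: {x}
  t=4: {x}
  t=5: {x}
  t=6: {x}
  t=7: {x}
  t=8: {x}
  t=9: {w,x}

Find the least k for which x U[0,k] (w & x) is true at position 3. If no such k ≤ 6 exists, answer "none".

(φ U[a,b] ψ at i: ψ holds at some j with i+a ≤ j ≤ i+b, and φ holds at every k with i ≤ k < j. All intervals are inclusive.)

6

Need earliest j ≥ 3 with (w & x), and x at every k in [3,j-1].
  j=3: rhs fails.
  j=4: rhs fails.
  j=5: rhs fails.
  j=6: rhs fails.
  j=7: rhs fails.
  j=8: rhs fails.
  j=9: rhs holds; lhs holds on [3,8]. k = 6.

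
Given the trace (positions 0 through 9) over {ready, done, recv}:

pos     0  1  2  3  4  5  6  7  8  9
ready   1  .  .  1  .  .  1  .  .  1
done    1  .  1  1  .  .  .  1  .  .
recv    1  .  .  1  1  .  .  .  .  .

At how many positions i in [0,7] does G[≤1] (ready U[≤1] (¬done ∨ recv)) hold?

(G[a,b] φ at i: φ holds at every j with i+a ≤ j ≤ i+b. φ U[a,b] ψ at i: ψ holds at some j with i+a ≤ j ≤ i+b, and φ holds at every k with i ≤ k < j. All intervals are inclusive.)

4

Evaluate at each i in [0,7]:
  i=0: ✓ (all of [0,1])
  i=1: ✗ (fails at j=2)
  i=2: ✗ (fails at j=2)
  i=3: ✓ (all of [3,4])
  i=4: ✓ (all of [4,5])
  i=5: ✓ (all of [5,6])
  i=6: ✗ (fails at j=7)
  i=7: ✗ (fails at j=7)
Positions where it holds: {0, 3, 4, 5} → 4.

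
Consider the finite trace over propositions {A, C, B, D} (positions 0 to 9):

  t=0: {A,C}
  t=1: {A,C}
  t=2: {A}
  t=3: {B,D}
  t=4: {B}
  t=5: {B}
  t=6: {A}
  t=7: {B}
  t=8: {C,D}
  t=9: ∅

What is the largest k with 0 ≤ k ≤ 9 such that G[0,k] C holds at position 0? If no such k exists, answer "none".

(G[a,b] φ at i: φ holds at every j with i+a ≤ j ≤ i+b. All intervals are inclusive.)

C must hold from j=0 onward; find where it first fails.
  j=0: holds
  j=1: holds
  j=2: fails
Holds on [0,1], so largest k = 1.

1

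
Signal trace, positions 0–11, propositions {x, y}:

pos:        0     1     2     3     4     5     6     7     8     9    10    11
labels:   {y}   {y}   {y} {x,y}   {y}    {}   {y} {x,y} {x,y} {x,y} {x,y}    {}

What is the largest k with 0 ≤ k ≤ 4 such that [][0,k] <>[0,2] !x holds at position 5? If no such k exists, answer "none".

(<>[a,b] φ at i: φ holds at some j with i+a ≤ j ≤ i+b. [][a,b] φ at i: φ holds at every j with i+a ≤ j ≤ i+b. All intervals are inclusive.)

1

<>[0,2] !x must hold from j=5 onward; find where it first fails.
  j=5: holds
  j=6: holds
  j=7: fails
Holds on [5,6], so largest k = 1.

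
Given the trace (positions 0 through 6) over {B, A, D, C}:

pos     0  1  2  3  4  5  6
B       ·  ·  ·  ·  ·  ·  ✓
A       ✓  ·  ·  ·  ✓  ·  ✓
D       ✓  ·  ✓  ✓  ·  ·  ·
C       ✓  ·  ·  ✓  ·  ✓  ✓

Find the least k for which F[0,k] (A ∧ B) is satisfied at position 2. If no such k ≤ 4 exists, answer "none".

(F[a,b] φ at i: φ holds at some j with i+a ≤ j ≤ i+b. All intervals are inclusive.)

4

Scan j = 2,3,… for (A ∧ B):
  j=2: fails
  j=3: fails
  j=4: fails
  j=5: fails
  j=6: holds
First hit at j=6, so smallest k = 6-2 = 4.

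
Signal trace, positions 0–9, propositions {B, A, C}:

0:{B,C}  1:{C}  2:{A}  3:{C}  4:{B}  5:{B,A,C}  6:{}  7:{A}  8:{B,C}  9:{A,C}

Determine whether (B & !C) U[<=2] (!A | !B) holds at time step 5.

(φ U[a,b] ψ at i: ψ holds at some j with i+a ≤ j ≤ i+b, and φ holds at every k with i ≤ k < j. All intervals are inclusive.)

Need some j in [5,7] with (!A | !B), and (B & !C) at every k in [5,j-1].
  j=5: (!A | !B) false.
  j=6: (!A | !B) holds, but (B & !C) fails at k=5 → not this j.
  j=7: (!A | !B) holds, but (B & !C) fails at k=5 → not this j.
No j in the window works → until fails.

No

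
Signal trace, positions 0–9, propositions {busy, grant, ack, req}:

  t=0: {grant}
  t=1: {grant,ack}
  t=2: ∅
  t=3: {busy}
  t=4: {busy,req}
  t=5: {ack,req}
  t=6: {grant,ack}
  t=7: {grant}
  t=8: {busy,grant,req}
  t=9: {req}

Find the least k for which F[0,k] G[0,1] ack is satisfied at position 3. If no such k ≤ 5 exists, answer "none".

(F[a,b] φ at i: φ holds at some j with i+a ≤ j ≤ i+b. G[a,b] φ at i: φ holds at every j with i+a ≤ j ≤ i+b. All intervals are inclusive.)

2

Scan j = 3,4,… for G[0,1] ack:
  j=3: fails
  j=4: fails
  j=5: holds
First hit at j=5, so smallest k = 5-3 = 2.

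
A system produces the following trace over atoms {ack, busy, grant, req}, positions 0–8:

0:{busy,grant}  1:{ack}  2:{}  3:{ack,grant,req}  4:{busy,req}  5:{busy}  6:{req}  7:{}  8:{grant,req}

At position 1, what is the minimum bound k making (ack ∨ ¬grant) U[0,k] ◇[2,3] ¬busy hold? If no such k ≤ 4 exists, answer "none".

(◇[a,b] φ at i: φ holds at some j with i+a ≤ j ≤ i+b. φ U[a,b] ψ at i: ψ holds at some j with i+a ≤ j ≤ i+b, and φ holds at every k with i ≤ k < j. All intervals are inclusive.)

0

Need earliest j ≥ 1 with ◇[2,3] ¬busy, and (ack ∨ ¬grant) at every k in [1,j-1].
  j=1: rhs holds (empty prefix). k = 0.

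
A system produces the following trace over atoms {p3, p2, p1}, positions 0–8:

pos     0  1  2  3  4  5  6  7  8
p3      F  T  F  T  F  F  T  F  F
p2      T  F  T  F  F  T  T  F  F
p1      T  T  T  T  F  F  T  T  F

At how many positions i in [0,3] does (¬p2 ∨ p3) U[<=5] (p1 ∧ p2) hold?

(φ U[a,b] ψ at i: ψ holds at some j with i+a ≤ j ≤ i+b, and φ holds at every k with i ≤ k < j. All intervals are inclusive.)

Evaluate at each i in [0,3]:
  i=0: ✓ (rhs at j=0)
  i=1: ✓ (rhs at j=2; lhs holds on [1,1])
  i=2: ✓ (rhs at j=2)
  i=3: ✗ (lhs fails at k=5 before rhs at j=6)
Positions where it holds: {0, 1, 2} → 3.

3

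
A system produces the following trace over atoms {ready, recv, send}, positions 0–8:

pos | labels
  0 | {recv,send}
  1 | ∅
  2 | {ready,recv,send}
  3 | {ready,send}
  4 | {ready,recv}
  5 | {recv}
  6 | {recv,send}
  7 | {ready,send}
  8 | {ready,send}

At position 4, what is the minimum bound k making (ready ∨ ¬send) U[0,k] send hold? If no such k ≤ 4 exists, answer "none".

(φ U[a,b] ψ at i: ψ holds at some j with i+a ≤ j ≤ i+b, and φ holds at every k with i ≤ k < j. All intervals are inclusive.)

2

Need earliest j ≥ 4 with send, and (ready ∨ ¬send) at every k in [4,j-1].
  j=4: rhs fails.
  j=5: rhs fails.
  j=6: rhs holds; lhs holds on [4,5]. k = 2.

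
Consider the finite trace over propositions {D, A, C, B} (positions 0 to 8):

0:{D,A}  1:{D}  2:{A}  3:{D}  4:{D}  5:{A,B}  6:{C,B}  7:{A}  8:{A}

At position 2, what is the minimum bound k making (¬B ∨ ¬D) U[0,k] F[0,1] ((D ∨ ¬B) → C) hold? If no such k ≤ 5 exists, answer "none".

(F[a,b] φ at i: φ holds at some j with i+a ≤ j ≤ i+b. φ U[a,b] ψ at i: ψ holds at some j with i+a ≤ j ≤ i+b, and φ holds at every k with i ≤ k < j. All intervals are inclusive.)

2

Need earliest j ≥ 2 with F[0,1] ((D ∨ ¬B) → C), and (¬B ∨ ¬D) at every k in [2,j-1].
  j=2: rhs fails.
  j=3: rhs fails.
  j=4: rhs holds; lhs holds on [2,3]. k = 2.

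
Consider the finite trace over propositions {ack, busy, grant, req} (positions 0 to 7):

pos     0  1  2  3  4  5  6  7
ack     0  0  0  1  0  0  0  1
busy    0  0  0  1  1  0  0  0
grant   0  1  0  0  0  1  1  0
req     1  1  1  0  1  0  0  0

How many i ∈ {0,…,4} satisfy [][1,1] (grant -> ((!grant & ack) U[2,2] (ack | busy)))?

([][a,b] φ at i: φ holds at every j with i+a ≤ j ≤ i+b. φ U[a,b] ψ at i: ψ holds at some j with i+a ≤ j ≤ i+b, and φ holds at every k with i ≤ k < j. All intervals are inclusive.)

Evaluate at each i in [0,4]:
  i=0: ✗ (fails at j=1)
  i=1: ✓ (all of [2,2])
  i=2: ✓ (all of [3,3])
  i=3: ✓ (all of [4,4])
  i=4: ✗ (fails at j=5)
Positions where it holds: {1, 2, 3} → 3.

3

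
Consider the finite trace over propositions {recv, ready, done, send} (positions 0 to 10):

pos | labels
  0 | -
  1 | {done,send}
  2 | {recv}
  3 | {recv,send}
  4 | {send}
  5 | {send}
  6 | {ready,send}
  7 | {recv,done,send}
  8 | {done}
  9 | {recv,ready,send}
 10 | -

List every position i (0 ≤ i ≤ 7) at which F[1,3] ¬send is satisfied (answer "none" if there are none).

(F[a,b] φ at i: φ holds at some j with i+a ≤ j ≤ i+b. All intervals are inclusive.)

Evaluate at each i in [0,7]:
  i=0: ✓ (witness j=2)
  i=1: ✓ (witness j=2)
  i=2: ✗ (none in [3,5])
  i=3: ✗ (none in [4,6])
  i=4: ✗ (none in [5,7])
  i=5: ✓ (witness j=8)
  i=6: ✓ (witness j=8)
  i=7: ✓ (witness j=8)

0, 1, 5, 6, 7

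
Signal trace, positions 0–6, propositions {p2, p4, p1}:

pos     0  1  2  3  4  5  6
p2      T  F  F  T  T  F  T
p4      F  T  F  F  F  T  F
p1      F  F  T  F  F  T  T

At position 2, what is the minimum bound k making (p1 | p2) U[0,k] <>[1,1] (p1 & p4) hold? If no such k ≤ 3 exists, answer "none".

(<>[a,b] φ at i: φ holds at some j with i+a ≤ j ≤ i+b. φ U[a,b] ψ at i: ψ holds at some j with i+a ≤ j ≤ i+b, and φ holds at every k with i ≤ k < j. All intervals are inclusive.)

2

Need earliest j ≥ 2 with <>[1,1] (p1 & p4), and (p1 | p2) at every k in [2,j-1].
  j=2: rhs fails.
  j=3: rhs fails.
  j=4: rhs holds; lhs holds on [2,3]. k = 2.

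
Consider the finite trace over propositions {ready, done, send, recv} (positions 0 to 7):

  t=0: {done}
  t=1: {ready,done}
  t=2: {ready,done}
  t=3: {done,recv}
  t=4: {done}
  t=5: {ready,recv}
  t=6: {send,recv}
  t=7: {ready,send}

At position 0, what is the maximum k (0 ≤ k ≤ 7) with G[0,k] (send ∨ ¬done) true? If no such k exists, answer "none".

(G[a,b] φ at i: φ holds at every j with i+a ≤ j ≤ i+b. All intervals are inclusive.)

none

(send ∨ ¬done) must hold from j=0 onward; find where it first fails.
  j=0: fails → no k works.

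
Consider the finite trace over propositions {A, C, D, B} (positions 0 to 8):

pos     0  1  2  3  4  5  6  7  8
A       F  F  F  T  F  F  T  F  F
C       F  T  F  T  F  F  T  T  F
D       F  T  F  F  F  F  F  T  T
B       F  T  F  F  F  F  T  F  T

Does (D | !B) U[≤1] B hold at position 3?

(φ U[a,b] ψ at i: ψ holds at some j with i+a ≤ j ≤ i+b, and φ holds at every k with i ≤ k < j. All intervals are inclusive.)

Need some j in [3,4] with B, and (D | !B) at every k in [3,j-1].
  j=3: B false.
  j=4: B false.
No j in the window works → until fails.

No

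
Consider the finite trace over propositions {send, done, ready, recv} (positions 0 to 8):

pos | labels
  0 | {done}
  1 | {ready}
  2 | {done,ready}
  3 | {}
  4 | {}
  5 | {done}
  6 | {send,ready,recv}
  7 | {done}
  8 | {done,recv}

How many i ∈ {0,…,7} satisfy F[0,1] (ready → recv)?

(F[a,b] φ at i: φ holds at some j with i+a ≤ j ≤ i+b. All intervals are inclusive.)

7

Evaluate at each i in [0,7]:
  i=0: ✓ (witness j=0)
  i=1: ✗ (none in [1,2])
  i=2: ✓ (witness j=3)
  i=3: ✓ (witness j=3)
  i=4: ✓ (witness j=4)
  i=5: ✓ (witness j=5)
  i=6: ✓ (witness j=6)
  i=7: ✓ (witness j=7)
Positions where it holds: {0, 2, 3, 4, 5, 6, 7} → 7.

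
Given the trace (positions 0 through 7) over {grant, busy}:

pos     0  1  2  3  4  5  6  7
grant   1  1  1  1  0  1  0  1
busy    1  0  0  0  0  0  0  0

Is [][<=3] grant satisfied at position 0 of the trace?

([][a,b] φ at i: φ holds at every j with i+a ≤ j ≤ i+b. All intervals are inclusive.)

True

Check grant at every j in [0,3]:
  j=0: true
  j=1: true
  j=2: true
  j=3: true
All positions satisfy it → formula holds.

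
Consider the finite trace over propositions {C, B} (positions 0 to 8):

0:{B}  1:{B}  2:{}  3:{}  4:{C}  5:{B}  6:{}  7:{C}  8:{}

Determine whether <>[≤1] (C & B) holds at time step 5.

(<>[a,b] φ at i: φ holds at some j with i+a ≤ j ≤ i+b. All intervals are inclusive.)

Check (C & B) at each j in [5,6]:
  j=5: false
  j=6: false
No position in the window satisfies it → formula fails.

No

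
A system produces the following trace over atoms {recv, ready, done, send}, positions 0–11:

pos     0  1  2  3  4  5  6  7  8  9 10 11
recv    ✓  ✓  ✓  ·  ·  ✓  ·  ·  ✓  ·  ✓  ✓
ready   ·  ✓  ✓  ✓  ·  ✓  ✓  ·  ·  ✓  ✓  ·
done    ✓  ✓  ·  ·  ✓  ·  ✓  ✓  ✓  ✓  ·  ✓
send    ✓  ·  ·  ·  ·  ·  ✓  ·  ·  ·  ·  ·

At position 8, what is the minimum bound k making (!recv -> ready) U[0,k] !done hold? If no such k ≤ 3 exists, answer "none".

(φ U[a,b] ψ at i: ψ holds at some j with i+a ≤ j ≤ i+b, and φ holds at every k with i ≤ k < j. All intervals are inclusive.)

Need earliest j ≥ 8 with !done, and (!recv -> ready) at every k in [8,j-1].
  j=8: rhs fails.
  j=9: rhs fails.
  j=10: rhs holds; lhs holds on [8,9]. k = 2.

2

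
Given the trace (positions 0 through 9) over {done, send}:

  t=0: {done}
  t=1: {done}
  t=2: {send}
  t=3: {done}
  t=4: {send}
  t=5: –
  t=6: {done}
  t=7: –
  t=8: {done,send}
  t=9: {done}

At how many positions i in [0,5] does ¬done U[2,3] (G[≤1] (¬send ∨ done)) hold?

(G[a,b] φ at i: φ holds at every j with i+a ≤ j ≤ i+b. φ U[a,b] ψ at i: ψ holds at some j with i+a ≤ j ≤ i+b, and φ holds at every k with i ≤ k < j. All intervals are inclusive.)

1

Evaluate at each i in [0,5]:
  i=0: ✗ (no rhs in [2,3])
  i=1: ✗ (no rhs in [3,4])
  i=2: ✗ (lhs fails at k=3 before rhs at j=5)
  i=3: ✗ (lhs fails at k=3 before rhs at j=5)
  i=4: ✓ (rhs at j=6; lhs holds on [4,5])
  i=5: ✗ (lhs fails at k=6 before rhs at j=7)
Positions where it holds: {4} → 1.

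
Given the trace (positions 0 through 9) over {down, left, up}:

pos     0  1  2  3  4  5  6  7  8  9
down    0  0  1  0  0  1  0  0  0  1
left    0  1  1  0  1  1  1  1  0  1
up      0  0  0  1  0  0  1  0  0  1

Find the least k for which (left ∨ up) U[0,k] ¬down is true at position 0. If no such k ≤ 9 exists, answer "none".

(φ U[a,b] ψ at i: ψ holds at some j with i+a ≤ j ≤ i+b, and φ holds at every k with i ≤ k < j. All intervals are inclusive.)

0

Need earliest j ≥ 0 with ¬down, and (left ∨ up) at every k in [0,j-1].
  j=0: rhs holds (empty prefix). k = 0.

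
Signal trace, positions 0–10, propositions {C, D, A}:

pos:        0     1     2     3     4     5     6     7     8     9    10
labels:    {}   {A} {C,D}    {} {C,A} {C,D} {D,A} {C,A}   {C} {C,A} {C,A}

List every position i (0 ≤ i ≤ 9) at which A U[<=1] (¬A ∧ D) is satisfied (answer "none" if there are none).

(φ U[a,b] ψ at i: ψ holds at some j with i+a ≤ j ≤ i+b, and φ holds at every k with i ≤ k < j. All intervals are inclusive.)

Evaluate at each i in [0,9]:
  i=0: ✗ (no rhs in [0,1])
  i=1: ✓ (rhs at j=2; lhs holds on [1,1])
  i=2: ✓ (rhs at j=2)
  i=3: ✗ (no rhs in [3,4])
  i=4: ✓ (rhs at j=5; lhs holds on [4,4])
  i=5: ✓ (rhs at j=5)
  i=6: ✗ (no rhs in [6,7])
  i=7: ✗ (no rhs in [7,8])
  i=8: ✗ (no rhs in [8,9])
  i=9: ✗ (no rhs in [9,10])

1, 2, 4, 5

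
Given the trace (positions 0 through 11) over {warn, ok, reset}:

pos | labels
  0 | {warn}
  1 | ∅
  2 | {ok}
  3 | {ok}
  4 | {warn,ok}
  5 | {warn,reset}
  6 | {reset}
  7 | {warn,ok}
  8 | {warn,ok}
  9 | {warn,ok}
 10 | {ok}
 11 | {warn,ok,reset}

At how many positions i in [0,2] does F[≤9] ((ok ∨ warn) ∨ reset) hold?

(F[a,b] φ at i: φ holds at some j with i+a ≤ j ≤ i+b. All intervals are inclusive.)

Evaluate at each i in [0,2]:
  i=0: ✓ (witness j=0)
  i=1: ✓ (witness j=2)
  i=2: ✓ (witness j=2)
Positions where it holds: {0, 1, 2} → 3.

3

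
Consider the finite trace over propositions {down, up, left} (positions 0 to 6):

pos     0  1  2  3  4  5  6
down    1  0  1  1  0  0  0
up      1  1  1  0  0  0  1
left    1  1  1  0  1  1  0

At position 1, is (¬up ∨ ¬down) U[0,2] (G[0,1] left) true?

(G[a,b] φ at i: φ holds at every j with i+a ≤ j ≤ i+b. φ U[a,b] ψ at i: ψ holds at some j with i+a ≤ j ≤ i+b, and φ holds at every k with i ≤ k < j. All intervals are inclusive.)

True

Need some j in [1,3] with G[0,1] left, and (¬up ∨ ¬down) at every k in [1,j-1].
  j=1: G[0,1] left holds; no prefix to check → satisfied.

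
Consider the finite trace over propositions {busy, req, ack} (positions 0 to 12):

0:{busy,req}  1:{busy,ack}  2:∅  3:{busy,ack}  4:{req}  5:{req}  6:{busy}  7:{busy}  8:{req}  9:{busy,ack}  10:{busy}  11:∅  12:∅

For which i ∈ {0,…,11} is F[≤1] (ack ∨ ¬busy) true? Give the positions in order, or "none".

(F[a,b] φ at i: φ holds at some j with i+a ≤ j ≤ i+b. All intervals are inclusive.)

Evaluate at each i in [0,11]:
  i=0: ✓ (witness j=1)
  i=1: ✓ (witness j=1)
  i=2: ✓ (witness j=2)
  i=3: ✓ (witness j=3)
  i=4: ✓ (witness j=4)
  i=5: ✓ (witness j=5)
  i=6: ✗ (none in [6,7])
  i=7: ✓ (witness j=8)
  i=8: ✓ (witness j=8)
  i=9: ✓ (witness j=9)
  i=10: ✓ (witness j=11)
  i=11: ✓ (witness j=11)

0, 1, 2, 3, 4, 5, 7, 8, 9, 10, 11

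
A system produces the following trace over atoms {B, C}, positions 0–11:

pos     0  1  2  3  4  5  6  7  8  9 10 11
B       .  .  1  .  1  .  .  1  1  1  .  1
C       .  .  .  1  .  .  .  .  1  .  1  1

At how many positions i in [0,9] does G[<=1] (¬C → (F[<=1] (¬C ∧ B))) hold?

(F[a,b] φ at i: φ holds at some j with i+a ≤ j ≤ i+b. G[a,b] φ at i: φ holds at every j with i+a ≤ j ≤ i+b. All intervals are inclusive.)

7

Evaluate at each i in [0,9]:
  i=0: ✗ (fails at j=0)
  i=1: ✓ (all of [1,2])
  i=2: ✓ (all of [2,3])
  i=3: ✓ (all of [3,4])
  i=4: ✗ (fails at j=5)
  i=5: ✗ (fails at j=5)
  i=6: ✓ (all of [6,7])
  i=7: ✓ (all of [7,8])
  i=8: ✓ (all of [8,9])
  i=9: ✓ (all of [9,10])
Positions where it holds: {1, 2, 3, 6, 7, 8, 9} → 7.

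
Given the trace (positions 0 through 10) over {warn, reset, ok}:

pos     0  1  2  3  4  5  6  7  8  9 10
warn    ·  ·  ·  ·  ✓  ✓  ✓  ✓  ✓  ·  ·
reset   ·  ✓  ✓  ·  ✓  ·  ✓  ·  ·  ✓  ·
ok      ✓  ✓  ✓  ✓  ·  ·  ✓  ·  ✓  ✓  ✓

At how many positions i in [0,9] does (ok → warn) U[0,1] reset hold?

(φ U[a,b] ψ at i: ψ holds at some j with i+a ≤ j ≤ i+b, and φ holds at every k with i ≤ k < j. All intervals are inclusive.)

7

Evaluate at each i in [0,9]:
  i=0: ✗ (lhs fails at k=0 before rhs at j=1)
  i=1: ✓ (rhs at j=1)
  i=2: ✓ (rhs at j=2)
  i=3: ✗ (lhs fails at k=3 before rhs at j=4)
  i=4: ✓ (rhs at j=4)
  i=5: ✓ (rhs at j=6; lhs holds on [5,5])
  i=6: ✓ (rhs at j=6)
  i=7: ✗ (no rhs in [7,8])
  i=8: ✓ (rhs at j=9; lhs holds on [8,8])
  i=9: ✓ (rhs at j=9)
Positions where it holds: {1, 2, 4, 5, 6, 8, 9} → 7.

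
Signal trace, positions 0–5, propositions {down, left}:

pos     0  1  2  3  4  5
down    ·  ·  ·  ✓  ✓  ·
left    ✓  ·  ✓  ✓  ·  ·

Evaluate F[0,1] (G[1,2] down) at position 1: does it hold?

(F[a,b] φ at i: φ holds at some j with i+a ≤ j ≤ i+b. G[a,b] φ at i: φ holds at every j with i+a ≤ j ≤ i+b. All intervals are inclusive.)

Check G[1,2] down at each j in [1,2]:
  j=1: fails at 2
  j=2: holds on [3,4]
Found at j=2 → formula holds.

True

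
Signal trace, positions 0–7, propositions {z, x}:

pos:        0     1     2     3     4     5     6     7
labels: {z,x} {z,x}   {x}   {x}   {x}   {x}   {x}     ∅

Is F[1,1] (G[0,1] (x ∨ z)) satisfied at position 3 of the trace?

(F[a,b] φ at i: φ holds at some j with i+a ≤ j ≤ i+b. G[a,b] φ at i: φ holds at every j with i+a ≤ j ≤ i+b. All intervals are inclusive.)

True

Check G[0,1] (x ∨ z) at each j in [4,4]:
  j=4: holds on [4,5]
Found at j=4 → formula holds.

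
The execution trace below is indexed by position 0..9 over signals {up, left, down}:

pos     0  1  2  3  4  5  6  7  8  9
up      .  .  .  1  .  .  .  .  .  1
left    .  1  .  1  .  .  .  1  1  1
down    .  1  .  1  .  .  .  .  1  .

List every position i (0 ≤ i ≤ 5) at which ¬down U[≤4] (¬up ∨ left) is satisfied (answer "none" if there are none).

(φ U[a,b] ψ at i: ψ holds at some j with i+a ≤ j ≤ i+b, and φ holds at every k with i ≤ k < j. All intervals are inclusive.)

0, 1, 2, 3, 4, 5

Evaluate at each i in [0,5]:
  i=0: ✓ (rhs at j=0)
  i=1: ✓ (rhs at j=1)
  i=2: ✓ (rhs at j=2)
  i=3: ✓ (rhs at j=3)
  i=4: ✓ (rhs at j=4)
  i=5: ✓ (rhs at j=5)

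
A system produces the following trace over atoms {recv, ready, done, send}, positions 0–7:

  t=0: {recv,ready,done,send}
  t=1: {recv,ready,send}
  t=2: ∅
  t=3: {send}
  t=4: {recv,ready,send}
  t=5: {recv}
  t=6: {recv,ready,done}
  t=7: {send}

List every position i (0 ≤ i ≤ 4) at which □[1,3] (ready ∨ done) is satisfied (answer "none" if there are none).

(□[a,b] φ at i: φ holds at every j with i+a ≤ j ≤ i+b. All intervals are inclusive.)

Evaluate at each i in [0,4]:
  i=0: ✗ (fails at j=2)
  i=1: ✗ (fails at j=2)
  i=2: ✗ (fails at j=3)
  i=3: ✗ (fails at j=5)
  i=4: ✗ (fails at j=5)

none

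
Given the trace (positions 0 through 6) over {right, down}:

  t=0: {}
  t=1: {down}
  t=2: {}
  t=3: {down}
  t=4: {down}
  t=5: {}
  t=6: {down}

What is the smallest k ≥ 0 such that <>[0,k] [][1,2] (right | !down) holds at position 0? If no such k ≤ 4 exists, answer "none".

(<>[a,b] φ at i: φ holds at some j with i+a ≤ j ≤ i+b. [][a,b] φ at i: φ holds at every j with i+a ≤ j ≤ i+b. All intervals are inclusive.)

none

Scan j = 0,1,… for [][1,2] (right | !down):
  j=0: fails
  j=1: fails
  j=2: fails
  j=3: fails
  j=4: fails
No j in [0,4] satisfies it → none.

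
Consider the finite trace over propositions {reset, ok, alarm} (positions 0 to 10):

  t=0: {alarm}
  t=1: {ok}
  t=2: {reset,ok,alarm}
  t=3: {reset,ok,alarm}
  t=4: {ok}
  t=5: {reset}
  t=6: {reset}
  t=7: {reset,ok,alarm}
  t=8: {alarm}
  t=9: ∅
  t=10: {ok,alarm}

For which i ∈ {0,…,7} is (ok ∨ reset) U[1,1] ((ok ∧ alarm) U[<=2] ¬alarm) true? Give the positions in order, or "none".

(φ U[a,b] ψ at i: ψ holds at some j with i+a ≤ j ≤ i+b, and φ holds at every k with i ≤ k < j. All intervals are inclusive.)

1, 2, 3, 4, 5

Evaluate at each i in [0,7]:
  i=0: ✗ (lhs fails at k=0 before rhs at j=1)
  i=1: ✓ (rhs at j=2; lhs holds on [1,1])
  i=2: ✓ (rhs at j=3; lhs holds on [2,2])
  i=3: ✓ (rhs at j=4; lhs holds on [3,3])
  i=4: ✓ (rhs at j=5; lhs holds on [4,4])
  i=5: ✓ (rhs at j=6; lhs holds on [5,5])
  i=6: ✗ (no rhs in [7,7])
  i=7: ✗ (no rhs in [8,8])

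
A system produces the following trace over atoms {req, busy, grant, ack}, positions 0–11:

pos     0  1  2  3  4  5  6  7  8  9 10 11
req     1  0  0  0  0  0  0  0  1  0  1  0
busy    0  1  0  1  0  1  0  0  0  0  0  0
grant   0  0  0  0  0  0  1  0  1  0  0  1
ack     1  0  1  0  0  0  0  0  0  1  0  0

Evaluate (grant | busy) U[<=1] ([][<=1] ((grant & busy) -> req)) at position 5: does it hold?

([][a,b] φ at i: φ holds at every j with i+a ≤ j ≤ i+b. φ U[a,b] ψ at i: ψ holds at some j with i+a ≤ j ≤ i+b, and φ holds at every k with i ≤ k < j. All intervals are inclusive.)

True

Need some j in [5,6] with [][<=1] ((grant & busy) -> req), and (grant | busy) at every k in [5,j-1].
  j=5: [][<=1] ((grant & busy) -> req) holds; no prefix to check → satisfied.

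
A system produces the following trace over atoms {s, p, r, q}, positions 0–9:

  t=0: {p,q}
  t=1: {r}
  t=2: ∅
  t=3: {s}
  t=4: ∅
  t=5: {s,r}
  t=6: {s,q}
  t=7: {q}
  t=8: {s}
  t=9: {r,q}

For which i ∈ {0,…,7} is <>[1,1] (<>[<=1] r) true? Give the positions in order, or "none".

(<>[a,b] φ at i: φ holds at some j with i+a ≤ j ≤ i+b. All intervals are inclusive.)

Evaluate at each i in [0,7]:
  i=0: ✓ (witness j=1)
  i=1: ✗ (none in [2,2])
  i=2: ✗ (none in [3,3])
  i=3: ✓ (witness j=4)
  i=4: ✓ (witness j=5)
  i=5: ✗ (none in [6,6])
  i=6: ✗ (none in [7,7])
  i=7: ✓ (witness j=8)

0, 3, 4, 7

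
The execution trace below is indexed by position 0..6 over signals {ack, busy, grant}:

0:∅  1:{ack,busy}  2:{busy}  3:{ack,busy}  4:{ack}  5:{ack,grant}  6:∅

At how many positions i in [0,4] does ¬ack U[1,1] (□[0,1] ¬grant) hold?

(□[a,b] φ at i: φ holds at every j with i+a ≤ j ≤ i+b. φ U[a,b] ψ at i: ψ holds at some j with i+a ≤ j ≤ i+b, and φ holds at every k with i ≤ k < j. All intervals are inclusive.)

Evaluate at each i in [0,4]:
  i=0: ✓ (rhs at j=1; lhs holds on [0,0])
  i=1: ✗ (lhs fails at k=1 before rhs at j=2)
  i=2: ✓ (rhs at j=3; lhs holds on [2,2])
  i=3: ✗ (no rhs in [4,4])
  i=4: ✗ (no rhs in [5,5])
Positions where it holds: {0, 2} → 2.

2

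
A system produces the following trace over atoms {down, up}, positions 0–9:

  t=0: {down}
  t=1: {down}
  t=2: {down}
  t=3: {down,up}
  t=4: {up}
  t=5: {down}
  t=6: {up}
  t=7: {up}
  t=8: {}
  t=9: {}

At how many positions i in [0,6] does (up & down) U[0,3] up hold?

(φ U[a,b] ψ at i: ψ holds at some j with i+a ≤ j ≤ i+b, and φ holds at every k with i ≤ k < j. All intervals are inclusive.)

3

Evaluate at each i in [0,6]:
  i=0: ✗ (lhs fails at k=0 before rhs at j=3)
  i=1: ✗ (lhs fails at k=1 before rhs at j=3)
  i=2: ✗ (lhs fails at k=2 before rhs at j=3)
  i=3: ✓ (rhs at j=3)
  i=4: ✓ (rhs at j=4)
  i=5: ✗ (lhs fails at k=5 before rhs at j=6)
  i=6: ✓ (rhs at j=6)
Positions where it holds: {3, 4, 6} → 3.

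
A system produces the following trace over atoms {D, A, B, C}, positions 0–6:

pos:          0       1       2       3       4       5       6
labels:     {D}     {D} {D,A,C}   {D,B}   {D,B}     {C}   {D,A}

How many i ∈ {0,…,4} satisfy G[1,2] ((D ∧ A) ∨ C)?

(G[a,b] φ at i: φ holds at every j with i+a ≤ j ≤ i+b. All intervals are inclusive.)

1

Evaluate at each i in [0,4]:
  i=0: ✗ (fails at j=1)
  i=1: ✗ (fails at j=3)
  i=2: ✗ (fails at j=3)
  i=3: ✗ (fails at j=4)
  i=4: ✓ (all of [5,6])
Positions where it holds: {4} → 1.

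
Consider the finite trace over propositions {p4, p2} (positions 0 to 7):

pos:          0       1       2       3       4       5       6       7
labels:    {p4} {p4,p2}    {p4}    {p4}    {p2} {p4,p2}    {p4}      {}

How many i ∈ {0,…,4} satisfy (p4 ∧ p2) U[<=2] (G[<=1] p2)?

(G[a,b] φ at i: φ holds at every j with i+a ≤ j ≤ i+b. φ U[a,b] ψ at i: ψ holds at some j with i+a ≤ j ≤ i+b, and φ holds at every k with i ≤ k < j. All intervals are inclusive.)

1

Evaluate at each i in [0,4]:
  i=0: ✗ (no rhs in [0,2])
  i=1: ✗ (no rhs in [1,3])
  i=2: ✗ (lhs fails at k=2 before rhs at j=4)
  i=3: ✗ (lhs fails at k=3 before rhs at j=4)
  i=4: ✓ (rhs at j=4)
Positions where it holds: {4} → 1.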